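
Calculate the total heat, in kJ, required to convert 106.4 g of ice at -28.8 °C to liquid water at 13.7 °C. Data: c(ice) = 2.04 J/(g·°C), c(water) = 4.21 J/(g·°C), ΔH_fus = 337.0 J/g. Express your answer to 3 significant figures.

q = 48.2 kJ

q1 (heat ice -28.8→0.0 °C): 106.4 × 2.04 × 28.8 = 6251 J
q2 (melt at 0 °C): 106.4 × 337.0 = 35857 J
q3 (heat water 0.0→13.7 °C): 106.4 × 4.21 × 13.7 = 6137 J
Total: 6251 + 35857 + 6137 = 48245 J = 48.2 kJ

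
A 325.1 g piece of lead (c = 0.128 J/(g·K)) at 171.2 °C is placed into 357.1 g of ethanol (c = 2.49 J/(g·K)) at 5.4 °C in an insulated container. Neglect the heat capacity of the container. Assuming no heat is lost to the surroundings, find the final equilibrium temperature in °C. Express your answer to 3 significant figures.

T_f = 12.8 °C

Heat lost by lead = heat gained by ethanol.
(325.1)(0.128)(171.2 − T) = (357.1)(2.49)(T − 5.4)
41.6128 (171.2 − T) = 889.179 (T − 5.4)
7124.1 − 41.6128 T = 889.179 T − 4801.6
11925.7 = 930.7918 T
T = 12.81 °C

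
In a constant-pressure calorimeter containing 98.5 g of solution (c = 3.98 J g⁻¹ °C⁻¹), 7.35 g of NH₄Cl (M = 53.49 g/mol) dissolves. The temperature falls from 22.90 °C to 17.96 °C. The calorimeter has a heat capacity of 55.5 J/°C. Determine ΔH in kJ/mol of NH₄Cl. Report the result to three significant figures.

|ΔT| = |17.96 − 22.90| = 4.94 °C
|q_surr| = (98.5 × 3.98 + 55.5) × 4.94 = 447.53 × 4.94 = 2211 J
n(NH₄Cl) = 7.35 / 53.49 = 0.1374 mol
Temperature fell, so q_rxn = +|q_surr| = 2.211 kJ
ΔH = q_rxn / n = 16.09 kJ/mol

ΔH = 16.1 kJ/mol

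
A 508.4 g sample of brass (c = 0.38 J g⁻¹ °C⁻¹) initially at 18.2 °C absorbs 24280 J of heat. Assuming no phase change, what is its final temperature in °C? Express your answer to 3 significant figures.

ΔT = q / (m c) = 24280 / (508.4 × 0.38) = 125.7 °C
T_f = 18.2 + 125.7 = 143.9 °C

T_f = 144 °C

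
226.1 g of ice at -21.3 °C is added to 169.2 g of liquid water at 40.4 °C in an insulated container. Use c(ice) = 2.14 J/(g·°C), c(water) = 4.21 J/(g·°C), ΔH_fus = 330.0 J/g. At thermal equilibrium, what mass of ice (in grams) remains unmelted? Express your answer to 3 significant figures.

Heat to warm all ice to 0 °C: 226.1×2.14×21.3 = 10306 J
Heat released by water cooling to 0 °C: 169.2×4.21×40.4 = 28778 J
28778 J < 10306 + 226.1×330.0 = 84919 J, so not all ice melts; final T = 0 °C.
Heat left for melting: 28778 − 10306 = 18472 J
Mass melted = 18472 / 330.0 = 55.98 g
Ice remaining = 226.1 − 55.98 = 170.12 g

m_ice remaining = 170 g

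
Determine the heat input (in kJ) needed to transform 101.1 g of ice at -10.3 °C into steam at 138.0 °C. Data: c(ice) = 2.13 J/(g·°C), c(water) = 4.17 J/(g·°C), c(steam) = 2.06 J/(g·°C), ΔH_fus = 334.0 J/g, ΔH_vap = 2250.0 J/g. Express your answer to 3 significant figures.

q1 (heat ice -10.3→0.0 °C): 101.1 × 2.13 × 10.3 = 2218 J
q2 (melt at 0 °C): 101.1 × 334.0 = 33767 J
q3 (heat water 0.0→100.0 °C): 101.1 × 4.17 × 100.0 = 42159 J
q4 (vaporize at 100 °C): 101.1 × 2250.0 = 227475 J
q5 (heat steam 100.0→138.0 °C): 101.1 × 2.06 × 38.0 = 7914 J
Total: 2218 + 33767 + 42159 + 227475 + 7914 = 313533 J = 314 kJ

q = 314 kJ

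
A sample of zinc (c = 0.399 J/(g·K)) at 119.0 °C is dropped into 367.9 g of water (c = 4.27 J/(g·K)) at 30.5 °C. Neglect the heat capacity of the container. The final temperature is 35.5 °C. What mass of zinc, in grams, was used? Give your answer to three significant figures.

q_gained = (367.9 × 4.27) × (35.5 − 30.5) = 7855 J
q_lost = m × 0.399 × (119.0 − 35.5) = 33.3165 m
m = 7855 / 33.3165 = 236 g

m = 236 g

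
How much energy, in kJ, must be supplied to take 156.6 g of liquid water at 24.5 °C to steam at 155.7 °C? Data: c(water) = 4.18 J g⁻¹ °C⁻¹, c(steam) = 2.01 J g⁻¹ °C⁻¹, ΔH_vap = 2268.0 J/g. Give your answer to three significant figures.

q1 (heat water 24.5→100.0 °C): 156.6 × 4.18 × 75.5 = 49421 J
q2 (vaporize at 100 °C): 156.6 × 2268.0 = 355169 J
q3 (heat steam 100.0→155.7 °C): 156.6 × 2.01 × 55.7 = 17532 J
Total: 49421 + 355169 + 17532 = 422122 J = 422 kJ

q = 422 kJ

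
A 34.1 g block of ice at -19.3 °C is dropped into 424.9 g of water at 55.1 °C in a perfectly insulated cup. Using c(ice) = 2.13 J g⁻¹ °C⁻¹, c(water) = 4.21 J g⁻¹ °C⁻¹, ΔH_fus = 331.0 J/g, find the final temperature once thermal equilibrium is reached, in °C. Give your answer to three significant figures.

T_f = 44.4 °C

Heat to bring ice to 0 °C and melt it: q₁ = 34.1×2.13×19.3 + 34.1×331.0 = 12689 J
Heat the water can supply cooling to 0 °C: 424.9×4.21×55.1 = 98564.5 J > q₁, so all ice melts.
Energy balance: 424.9×4.21×(55.1 − T) = 12689 + 34.1×4.21×(T − 0)
1788.829(55.1 − T) = 12689 + 143.561 T
98564.5 − 12689 = 1932.390 T
T = 85875.5 / 1932.390 = 44.44 °C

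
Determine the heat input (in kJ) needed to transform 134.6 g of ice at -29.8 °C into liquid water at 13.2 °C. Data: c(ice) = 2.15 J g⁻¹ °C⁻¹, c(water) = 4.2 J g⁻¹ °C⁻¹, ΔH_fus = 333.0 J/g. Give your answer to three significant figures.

q1 (heat ice -29.8→0.0 °C): 134.6 × 2.15 × 29.8 = 8624 J
q2 (melt at 0 °C): 134.6 × 333.0 = 44822 J
q3 (heat water 0.0→13.2 °C): 134.6 × 4.2 × 13.2 = 7462 J
Total: 8624 + 44822 + 7462 = 60908 J = 60.9 kJ

q = 60.9 kJ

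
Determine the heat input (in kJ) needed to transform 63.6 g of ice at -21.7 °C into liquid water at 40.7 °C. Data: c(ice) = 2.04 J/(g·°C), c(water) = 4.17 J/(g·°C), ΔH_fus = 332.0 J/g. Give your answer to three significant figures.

q1 (heat ice -21.7→0.0 °C): 63.6 × 2.04 × 21.7 = 2815 J
q2 (melt at 0 °C): 63.6 × 332.0 = 21115 J
q3 (heat water 0.0→40.7 °C): 63.6 × 4.17 × 40.7 = 10794 J
Total: 2815 + 21115 + 10794 = 34724 J = 34.7 kJ

q = 34.7 kJ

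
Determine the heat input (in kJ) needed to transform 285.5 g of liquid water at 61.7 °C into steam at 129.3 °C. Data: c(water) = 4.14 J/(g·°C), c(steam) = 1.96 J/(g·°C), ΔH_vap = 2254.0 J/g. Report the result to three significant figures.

q1 (heat water 61.7→100.0 °C): 285.5 × 4.14 × 38.3 = 45269 J
q2 (vaporize at 100 °C): 285.5 × 2254.0 = 643517 J
q3 (heat steam 100.0→129.3 °C): 285.5 × 1.96 × 29.3 = 16396 J
Total: 45269 + 643517 + 16396 = 705182 J = 705 kJ

q = 705 kJ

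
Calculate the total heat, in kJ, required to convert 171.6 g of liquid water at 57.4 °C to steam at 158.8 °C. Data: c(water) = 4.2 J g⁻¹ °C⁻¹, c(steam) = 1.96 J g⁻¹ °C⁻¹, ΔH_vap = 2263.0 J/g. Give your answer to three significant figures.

q1 (heat water 57.4→100.0 °C): 171.6 × 4.2 × 42.6 = 30703 J
q2 (vaporize at 100 °C): 171.6 × 2263.0 = 388331 J
q3 (heat steam 100.0→158.8 °C): 171.6 × 1.96 × 58.8 = 19777 J
Total: 30703 + 388331 + 19777 = 438811 J = 439 kJ

q = 439 kJ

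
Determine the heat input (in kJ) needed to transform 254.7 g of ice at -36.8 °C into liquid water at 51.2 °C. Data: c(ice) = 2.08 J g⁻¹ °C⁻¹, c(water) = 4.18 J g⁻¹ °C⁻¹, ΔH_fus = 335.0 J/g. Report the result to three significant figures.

q1 (heat ice -36.8→0.0 °C): 254.7 × 2.08 × 36.8 = 19496 J
q2 (melt at 0 °C): 254.7 × 335.0 = 85325 J
q3 (heat water 0.0→51.2 °C): 254.7 × 4.18 × 51.2 = 54510 J
Total: 19496 + 85325 + 54510 = 159331 J = 159 kJ

q = 159 kJ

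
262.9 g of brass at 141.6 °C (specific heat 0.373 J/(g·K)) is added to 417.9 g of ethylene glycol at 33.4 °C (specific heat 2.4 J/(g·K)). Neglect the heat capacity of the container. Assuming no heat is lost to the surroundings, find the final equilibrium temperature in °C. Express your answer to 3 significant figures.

T_f = 43.0 °C

Heat lost by brass = heat gained by ethylene glycol.
(262.9)(0.373)(141.6 − T) = (417.9)(2.4)(T − 33.4)
98.0617 (141.6 − T) = 1002.96 (T − 33.4)
13886 − 98.0617 T = 1002.96 T − 33499
47385 = 1101.0217 T
T = 43.04 °C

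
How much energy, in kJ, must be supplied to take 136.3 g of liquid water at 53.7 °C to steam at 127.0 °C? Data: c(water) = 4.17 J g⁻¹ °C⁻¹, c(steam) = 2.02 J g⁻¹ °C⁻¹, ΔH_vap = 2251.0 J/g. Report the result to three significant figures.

q1 (heat water 53.7→100.0 °C): 136.3 × 4.17 × 46.3 = 26316 J
q2 (vaporize at 100 °C): 136.3 × 2251.0 = 306811 J
q3 (heat steam 100.0→127.0 °C): 136.3 × 2.02 × 27.0 = 7434 J
Total: 26316 + 306811 + 7434 = 340561 J = 341 kJ

q = 341 kJ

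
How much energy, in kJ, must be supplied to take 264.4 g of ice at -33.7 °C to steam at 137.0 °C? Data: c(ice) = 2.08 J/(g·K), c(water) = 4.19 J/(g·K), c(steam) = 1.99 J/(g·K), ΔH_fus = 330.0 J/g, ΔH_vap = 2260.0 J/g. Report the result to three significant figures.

q1 (heat ice -33.7→0.0 °C): 264.4 × 2.08 × 33.7 = 18533 J
q2 (melt at 0 °C): 264.4 × 330.0 = 87252 J
q3 (heat water 0.0→100.0 °C): 264.4 × 4.19 × 100.0 = 110784 J
q4 (vaporize at 100 °C): 264.4 × 2260.0 = 597544 J
q5 (heat steam 100.0→137.0 °C): 264.4 × 1.99 × 37.0 = 19468 J
Total: 18533 + 87252 + 110784 + 597544 + 19468 = 833581 J = 834 kJ

q = 834 kJ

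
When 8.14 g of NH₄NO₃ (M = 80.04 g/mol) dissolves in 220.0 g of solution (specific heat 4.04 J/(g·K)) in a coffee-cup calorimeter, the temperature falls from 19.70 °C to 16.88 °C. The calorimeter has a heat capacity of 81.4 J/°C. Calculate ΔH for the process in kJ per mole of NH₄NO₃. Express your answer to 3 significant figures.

ΔH = 26.9 kJ/mol

|ΔT| = |16.88 − 19.70| = 2.82 °C
|q_surr| = (220.0 × 4.04 + 81.4) × 2.82 = 970.2 × 2.82 = 2736 J
n(NH₄NO₃) = 8.14 / 80.04 = 0.1017 mol
Temperature fell, so q_rxn = +|q_surr| = 2.736 kJ
ΔH = q_rxn / n = 26.90 kJ/mol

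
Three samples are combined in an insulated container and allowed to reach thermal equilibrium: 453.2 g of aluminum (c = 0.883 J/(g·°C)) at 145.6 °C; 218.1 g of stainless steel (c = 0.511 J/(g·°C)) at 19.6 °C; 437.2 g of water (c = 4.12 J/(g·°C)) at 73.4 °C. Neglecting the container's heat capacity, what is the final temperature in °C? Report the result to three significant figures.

T_f = 83.3 °C

Σ mᵢcᵢ(T − Tᵢ) = 0  ⇒  T = Σ mᵢcᵢTᵢ / Σ mᵢcᵢ
Σ mᵢcᵢ = 453.2×0.883 + 218.1×0.511 + 437.2×4.12 = 2312.8887
Σ mᵢcᵢTᵢ = 400.1756×145.6 + 111.4491×19.6 + 1801.264×73.4 = 192660
T = 192660 / 2312.8887 = 83.30 °C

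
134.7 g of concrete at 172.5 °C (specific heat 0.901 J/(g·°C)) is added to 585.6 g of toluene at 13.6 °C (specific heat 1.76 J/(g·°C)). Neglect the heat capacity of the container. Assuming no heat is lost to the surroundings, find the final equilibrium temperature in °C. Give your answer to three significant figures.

Heat lost by concrete = heat gained by toluene.
(134.7)(0.901)(172.5 − T) = (585.6)(1.76)(T − 13.6)
121.3647 (172.5 − T) = 1030.656 (T − 13.6)
20935 − 121.3647 T = 1030.656 T − 14017
34952 = 1152.0207 T
T = 30.34 °C

T_f = 30.3 °C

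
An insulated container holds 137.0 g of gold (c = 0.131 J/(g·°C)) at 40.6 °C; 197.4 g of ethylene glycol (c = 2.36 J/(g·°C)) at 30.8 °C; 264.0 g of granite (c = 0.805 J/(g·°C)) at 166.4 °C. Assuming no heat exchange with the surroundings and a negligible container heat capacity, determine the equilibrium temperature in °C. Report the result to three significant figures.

T_f = 72.4 °C

Σ mᵢcᵢ(T − Tᵢ) = 0  ⇒  T = Σ mᵢcᵢTᵢ / Σ mᵢcᵢ
Σ mᵢcᵢ = 137.0×0.131 + 197.4×2.36 + 264.0×0.805 = 696.331
Σ mᵢcᵢTᵢ = 17.947×40.6 + 465.864×30.8 + 212.52×166.4 = 50441
T = 50441 / 696.331 = 72.44 °C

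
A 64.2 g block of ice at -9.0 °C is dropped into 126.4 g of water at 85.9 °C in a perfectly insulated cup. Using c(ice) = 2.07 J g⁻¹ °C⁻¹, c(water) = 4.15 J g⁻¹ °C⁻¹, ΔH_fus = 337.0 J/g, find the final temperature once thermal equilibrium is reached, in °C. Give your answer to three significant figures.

Heat to bring ice to 0 °C and melt it: q₁ = 64.2×2.07×9.0 + 64.2×337.0 = 22831 J
Heat the water can supply cooling to 0 °C: 126.4×4.15×85.9 = 45059.7 J > q₁, so all ice melts.
Energy balance: 126.4×4.15×(85.9 − T) = 22831 + 64.2×4.15×(T − 0)
524.56(85.9 − T) = 22831 + 266.43 T
45059.7 − 22831 = 790.99 T
T = 22228.7 / 790.99 = 28.10 °C

T_f = 28.1 °C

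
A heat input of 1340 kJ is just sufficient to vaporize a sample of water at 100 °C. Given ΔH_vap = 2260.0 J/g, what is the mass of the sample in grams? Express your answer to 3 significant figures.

m = 593 g

m = q / ΔH_vap = 1340000 J / 2260.0 J/g = 593 g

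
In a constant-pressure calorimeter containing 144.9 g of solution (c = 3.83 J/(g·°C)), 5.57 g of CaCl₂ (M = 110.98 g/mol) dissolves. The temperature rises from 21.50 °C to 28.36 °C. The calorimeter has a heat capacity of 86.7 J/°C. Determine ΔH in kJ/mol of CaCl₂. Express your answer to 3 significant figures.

|ΔT| = |28.36 − 21.50| = 6.86 °C
|q_surr| = (144.9 × 3.83 + 86.7) × 6.86 = 641.667 × 6.86 = 4402 J
n(CaCl₂) = 5.57 / 110.98 = 0.05019 mol
Temperature rose, so q_rxn = −|q_surr| = -4.402 kJ
ΔH = q_rxn / n = -87.71 kJ/mol

ΔH = -87.7 kJ/mol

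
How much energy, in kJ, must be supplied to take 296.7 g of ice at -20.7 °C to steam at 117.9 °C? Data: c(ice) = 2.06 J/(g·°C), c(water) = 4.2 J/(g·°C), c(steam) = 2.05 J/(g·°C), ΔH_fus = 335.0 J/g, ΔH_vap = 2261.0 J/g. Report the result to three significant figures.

q1 (heat ice -20.7→0.0 °C): 296.7 × 2.06 × 20.7 = 12652 J
q2 (melt at 0 °C): 296.7 × 335.0 = 99395 J
q3 (heat water 0.0→100.0 °C): 296.7 × 4.2 × 100.0 = 124614 J
q4 (vaporize at 100 °C): 296.7 × 2261.0 = 670839 J
q5 (heat steam 100.0→117.9 °C): 296.7 × 2.05 × 17.9 = 10887 J
Total: 12652 + 99395 + 124614 + 670839 + 10887 = 918387 J = 918 kJ

q = 918 kJ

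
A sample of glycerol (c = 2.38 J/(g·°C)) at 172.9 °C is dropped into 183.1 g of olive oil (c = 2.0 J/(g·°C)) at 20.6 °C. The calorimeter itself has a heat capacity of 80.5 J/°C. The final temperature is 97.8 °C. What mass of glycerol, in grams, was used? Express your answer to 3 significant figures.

q_gained = (183.1 × 2.0 + 80.5) × (97.8 − 20.6) = 34490 J
q_lost = m × 2.38 × (172.9 − 97.8) = 178.738 m
m = 34490 / 178.738 = 193 g

m = 193 g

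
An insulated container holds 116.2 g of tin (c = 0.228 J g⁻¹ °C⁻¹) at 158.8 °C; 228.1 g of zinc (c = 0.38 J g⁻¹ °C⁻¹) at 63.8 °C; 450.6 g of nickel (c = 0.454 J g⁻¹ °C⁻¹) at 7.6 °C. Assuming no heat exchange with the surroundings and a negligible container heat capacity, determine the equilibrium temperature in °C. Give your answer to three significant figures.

T_f = 35.5 °C

Σ mᵢcᵢ(T − Tᵢ) = 0  ⇒  T = Σ mᵢcᵢTᵢ / Σ mᵢcᵢ
Σ mᵢcᵢ = 116.2×0.228 + 228.1×0.38 + 450.6×0.454 = 317.7440
Σ mᵢcᵢTᵢ = 26.4936×158.8 + 86.678×63.8 + 204.5724×7.6 = 11292
T = 11292 / 317.7440 = 35.54 °C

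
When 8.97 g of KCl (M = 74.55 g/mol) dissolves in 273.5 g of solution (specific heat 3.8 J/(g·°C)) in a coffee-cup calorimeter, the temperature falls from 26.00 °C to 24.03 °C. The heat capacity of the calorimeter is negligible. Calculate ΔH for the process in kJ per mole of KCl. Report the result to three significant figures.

|ΔT| = |24.03 − 26.00| = 1.97 °C
|q_surr| = (273.5 × 3.8) × 1.97 = 1039.3 × 1.97 = 2047 J
n(KCl) = 8.97 / 74.55 = 0.1203 mol
Temperature fell, so q_rxn = +|q_surr| = 2.047 kJ
ΔH = q_rxn / n = 17.02 kJ/mol

ΔH = 17.0 kJ/mol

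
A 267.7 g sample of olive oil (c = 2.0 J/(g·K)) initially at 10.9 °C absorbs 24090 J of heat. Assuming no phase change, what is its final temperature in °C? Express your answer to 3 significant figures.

ΔT = q / (m c) = 24090 / (267.7 × 2.0) = 44.99 °C
T_f = 10.9 + 44.99 = 55.89 °C

T_f = 55.9 °C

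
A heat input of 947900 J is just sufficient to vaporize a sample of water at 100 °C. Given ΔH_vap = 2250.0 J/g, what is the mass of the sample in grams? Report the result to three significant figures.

m = 421 g

m = q / ΔH_vap = 947900 J / 2250.0 J/g = 421 g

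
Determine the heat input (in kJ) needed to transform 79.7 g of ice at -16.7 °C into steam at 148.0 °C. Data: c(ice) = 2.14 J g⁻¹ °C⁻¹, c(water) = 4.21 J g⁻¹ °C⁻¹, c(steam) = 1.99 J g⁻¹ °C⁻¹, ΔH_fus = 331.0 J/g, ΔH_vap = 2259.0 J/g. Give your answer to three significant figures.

q1 (heat ice -16.7→0.0 °C): 79.7 × 2.14 × 16.7 = 2848 J
q2 (melt at 0 °C): 79.7 × 331.0 = 26381 J
q3 (heat water 0.0→100.0 °C): 79.7 × 4.21 × 100.0 = 33554 J
q4 (vaporize at 100 °C): 79.7 × 2259.0 = 180042 J
q5 (heat steam 100.0→148.0 °C): 79.7 × 1.99 × 48.0 = 7613 J
Total: 2848 + 26381 + 33554 + 180042 + 7613 = 250438 J = 250 kJ

q = 250 kJ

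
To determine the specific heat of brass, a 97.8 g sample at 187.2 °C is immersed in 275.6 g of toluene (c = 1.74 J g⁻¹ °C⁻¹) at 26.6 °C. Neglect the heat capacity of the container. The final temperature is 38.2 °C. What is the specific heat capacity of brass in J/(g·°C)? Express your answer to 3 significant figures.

c = 0.382 J/(g·°C)

q_gained = (275.6 × 1.74) × (38.2 − 26.6) = 5563 J
q_lost = 97.8 × c × (187.2 − 38.2) = 14572.2 c
Set equal: c = 5563 / 14572.2 = 0.382 J/(g·°C)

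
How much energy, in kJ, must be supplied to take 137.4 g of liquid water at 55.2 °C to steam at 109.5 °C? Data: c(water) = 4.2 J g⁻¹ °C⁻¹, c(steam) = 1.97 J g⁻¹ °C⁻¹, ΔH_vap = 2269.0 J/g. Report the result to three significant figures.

q = 340 kJ

q1 (heat water 55.2→100.0 °C): 137.4 × 4.2 × 44.8 = 25853 J
q2 (vaporize at 100 °C): 137.4 × 2269.0 = 311761 J
q3 (heat steam 100.0→109.5 °C): 137.4 × 1.97 × 9.5 = 2571 J
Total: 25853 + 311761 + 2571 = 340185 J = 340 kJ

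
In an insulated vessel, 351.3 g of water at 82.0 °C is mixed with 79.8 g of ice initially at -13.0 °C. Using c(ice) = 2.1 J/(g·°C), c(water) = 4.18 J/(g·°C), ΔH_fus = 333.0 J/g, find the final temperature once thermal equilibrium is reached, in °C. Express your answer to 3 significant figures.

T_f = 50.9 °C

Heat to bring ice to 0 °C and melt it: q₁ = 79.8×2.1×13.0 + 79.8×333.0 = 28752 J
Heat the water can supply cooling to 0 °C: 351.3×4.18×82.0 = 120412 J > q₁, so all ice melts.
Energy balance: 351.3×4.18×(82.0 − T) = 28752 + 79.8×4.18×(T − 0)
1468.434(82.0 − T) = 28752 + 333.564 T
120412 − 28752 = 1801.998 T
T = 91660 / 1801.998 = 50.87 °C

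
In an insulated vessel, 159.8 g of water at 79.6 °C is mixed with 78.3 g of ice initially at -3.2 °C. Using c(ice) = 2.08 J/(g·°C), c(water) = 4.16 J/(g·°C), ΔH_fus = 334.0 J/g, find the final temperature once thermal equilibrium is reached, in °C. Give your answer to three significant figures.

T_f = 26.5 °C

Heat to bring ice to 0 °C and melt it: q₁ = 78.3×2.08×3.2 + 78.3×334.0 = 26673 J
Heat the water can supply cooling to 0 °C: 159.8×4.16×79.6 = 52915.5 J > q₁, so all ice melts.
Energy balance: 159.8×4.16×(79.6 − T) = 26673 + 78.3×4.16×(T − 0)
664.768(79.6 − T) = 26673 + 325.728 T
52915.5 − 26673 = 990.496 T
T = 26242.5 / 990.496 = 26.49 °C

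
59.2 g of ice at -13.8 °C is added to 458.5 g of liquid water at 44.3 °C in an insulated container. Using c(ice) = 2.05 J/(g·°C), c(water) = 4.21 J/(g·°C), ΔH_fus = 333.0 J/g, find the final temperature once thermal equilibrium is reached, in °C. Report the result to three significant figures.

T_f = 29.4 °C

Heat to bring ice to 0 °C and melt it: q₁ = 59.2×2.05×13.8 + 59.2×333.0 = 21388 J
Heat the water can supply cooling to 0 °C: 458.5×4.21×44.3 = 85511.6 J > q₁, so all ice melts.
Energy balance: 458.5×4.21×(44.3 − T) = 21388 + 59.2×4.21×(T − 0)
1930.285(44.3 − T) = 21388 + 249.232 T
85511.6 − 21388 = 2179.517 T
T = 64123.6 / 2179.517 = 29.42 °C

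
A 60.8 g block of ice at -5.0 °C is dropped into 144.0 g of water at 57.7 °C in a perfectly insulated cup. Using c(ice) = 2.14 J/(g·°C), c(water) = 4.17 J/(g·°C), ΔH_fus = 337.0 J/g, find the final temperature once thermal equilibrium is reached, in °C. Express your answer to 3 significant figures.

Heat to bring ice to 0 °C and melt it: q₁ = 60.8×2.14×5.0 + 60.8×337.0 = 21140 J
Heat the water can supply cooling to 0 °C: 144.0×4.17×57.7 = 34647.7 J > q₁, so all ice melts.
Energy balance: 144.0×4.17×(57.7 − T) = 21140 + 60.8×4.17×(T − 0)
600.48(57.7 − T) = 21140 + 253.536 T
34647.7 − 21140 = 854.016 T
T = 13507.7 / 854.016 = 15.82 °C

T_f = 15.8 °C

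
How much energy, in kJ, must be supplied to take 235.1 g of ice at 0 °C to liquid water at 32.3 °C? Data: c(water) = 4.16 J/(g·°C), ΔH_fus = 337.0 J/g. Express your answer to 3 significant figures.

q = 111 kJ

q1 (melt at 0 °C): 235.1 × 337.0 = 79229 J
q2 (heat water 0.0→32.3 °C): 235.1 × 4.16 × 32.3 = 31590 J
Total: 79229 + 31590 = 110819 J = 111 kJ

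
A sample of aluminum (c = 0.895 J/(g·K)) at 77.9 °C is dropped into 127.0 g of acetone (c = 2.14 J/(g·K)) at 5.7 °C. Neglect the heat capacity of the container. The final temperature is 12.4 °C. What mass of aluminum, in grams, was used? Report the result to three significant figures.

m = 31.1 g

q_gained = (127.0 × 2.14) × (12.4 − 5.7) = 1821 J
q_lost = m × 0.895 × (77.9 − 12.4) = 58.6225 m
m = 1821 / 58.6225 = 31.1 g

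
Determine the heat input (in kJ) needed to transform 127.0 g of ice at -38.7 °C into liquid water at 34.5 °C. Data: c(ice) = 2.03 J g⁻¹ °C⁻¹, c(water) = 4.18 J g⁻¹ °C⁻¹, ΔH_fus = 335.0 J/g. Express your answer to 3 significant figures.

q1 (heat ice -38.7→0.0 °C): 127.0 × 2.03 × 38.7 = 9977 J
q2 (melt at 0 °C): 127.0 × 335.0 = 42545 J
q3 (heat water 0.0→34.5 °C): 127.0 × 4.18 × 34.5 = 18315 J
Total: 9977 + 42545 + 18315 = 70837 J = 70.8 kJ

q = 70.8 kJ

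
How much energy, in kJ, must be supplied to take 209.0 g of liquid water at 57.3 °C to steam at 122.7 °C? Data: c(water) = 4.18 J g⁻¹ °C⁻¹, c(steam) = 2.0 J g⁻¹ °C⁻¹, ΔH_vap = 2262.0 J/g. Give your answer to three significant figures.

q = 520 kJ

q1 (heat water 57.3→100.0 °C): 209.0 × 4.18 × 42.7 = 37304 J
q2 (vaporize at 100 °C): 209.0 × 2262.0 = 472758 J
q3 (heat steam 100.0→122.7 °C): 209.0 × 2.0 × 22.7 = 9489 J
Total: 37304 + 472758 + 9489 = 519551 J = 520 kJ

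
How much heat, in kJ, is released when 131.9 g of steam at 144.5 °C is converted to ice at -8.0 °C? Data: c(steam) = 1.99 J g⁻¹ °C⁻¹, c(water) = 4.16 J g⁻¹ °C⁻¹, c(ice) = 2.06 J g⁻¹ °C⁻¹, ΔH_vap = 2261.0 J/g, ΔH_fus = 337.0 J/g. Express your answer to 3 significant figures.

q = 411 kJ

q1 (cool steam 144.5→100 °C): 131.9 × 1.99 × 44.5 = 11680 J
q2 (condense at 100 °C): 131.9 × 2261.0 = 298226 J
q3 (cool water 100→0 °C): 131.9 × 4.16 × 100.0 = 54870 J
q4 (freeze at 0 °C): 131.9 × 337.0 = 44450 J
q5 (cool ice 0→-8.0 °C): 131.9 × 2.06 × 8.0 = 2174 J
Total: 11680 + 298226 + 54870 + 44450 + 2174 = 411400 J = 411 kJ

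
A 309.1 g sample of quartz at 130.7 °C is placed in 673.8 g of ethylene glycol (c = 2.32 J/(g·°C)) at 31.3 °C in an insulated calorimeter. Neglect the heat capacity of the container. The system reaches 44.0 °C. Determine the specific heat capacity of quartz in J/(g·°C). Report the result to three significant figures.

c = 0.741 J/(g·°C)

q_gained = (673.8 × 2.32) × (44.0 − 31.3) = 19850 J
q_lost = 309.1 × c × (130.7 − 44.0) = 26798.97 c
Set equal: c = 19850 / 26798.97 = 0.741 J/(g·°C)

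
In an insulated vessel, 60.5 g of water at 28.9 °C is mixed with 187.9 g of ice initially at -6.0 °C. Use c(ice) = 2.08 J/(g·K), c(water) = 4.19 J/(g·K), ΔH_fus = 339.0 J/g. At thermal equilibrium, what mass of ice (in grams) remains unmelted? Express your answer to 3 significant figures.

m_ice remaining = 173 g

Heat to warm all ice to 0 °C: 187.9×2.08×6.0 = 2345.0 J
Heat released by water cooling to 0 °C: 60.5×4.19×28.9 = 7326.0 J
7326.0 J < 2345.0 + 187.9×339.0 = 66043.1 J, so not all ice melts; final T = 0 °C.
Heat left for melting: 7326.0 − 2345.0 = 4981.0 J
Mass melted = 4981.0 / 339.0 = 14.69 g
Ice remaining = 187.9 − 14.69 = 173.21 g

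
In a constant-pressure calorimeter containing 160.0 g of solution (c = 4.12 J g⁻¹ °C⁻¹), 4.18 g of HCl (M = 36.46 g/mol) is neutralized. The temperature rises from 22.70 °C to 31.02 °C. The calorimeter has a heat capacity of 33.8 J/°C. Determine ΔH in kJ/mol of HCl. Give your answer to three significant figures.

|ΔT| = |31.02 − 22.70| = 8.32 °C
|q_surr| = (160.0 × 4.12 + 33.8) × 8.32 = 693.0 × 8.32 = 5766 J
n(HCl) = 4.18 / 36.46 = 0.1146 mol
Temperature rose, so q_rxn = −|q_surr| = -5.766 kJ
ΔH = q_rxn / n = -50.31 kJ/mol

ΔH = -50.3 kJ/mol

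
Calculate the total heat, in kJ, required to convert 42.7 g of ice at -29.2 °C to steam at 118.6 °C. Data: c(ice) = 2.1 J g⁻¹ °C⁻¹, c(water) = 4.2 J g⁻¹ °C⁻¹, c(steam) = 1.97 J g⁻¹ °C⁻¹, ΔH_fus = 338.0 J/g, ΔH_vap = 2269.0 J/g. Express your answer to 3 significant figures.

q1 (heat ice -29.2→0.0 °C): 42.7 × 2.1 × 29.2 = 2618 J
q2 (melt at 0 °C): 42.7 × 338.0 = 14433 J
q3 (heat water 0.0→100.0 °C): 42.7 × 4.2 × 100.0 = 17934 J
q4 (vaporize at 100 °C): 42.7 × 2269.0 = 96886 J
q5 (heat steam 100.0→118.6 °C): 42.7 × 1.97 × 18.6 = 1565 J
Total: 2618 + 14433 + 17934 + 96886 + 1565 = 133436 J = 133 kJ

q = 133 kJ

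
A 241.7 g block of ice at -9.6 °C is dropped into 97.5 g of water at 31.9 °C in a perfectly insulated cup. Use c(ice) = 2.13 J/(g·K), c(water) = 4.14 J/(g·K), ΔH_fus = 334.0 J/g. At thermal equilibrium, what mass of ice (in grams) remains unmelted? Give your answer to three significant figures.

Heat to warm all ice to 0 °C: 241.7×2.13×9.6 = 4942.3 J
Heat released by water cooling to 0 °C: 97.5×4.14×31.9 = 12876 J
12876 J < 4942.3 + 241.7×334.0 = 85670.1 J, so not all ice melts; final T = 0 °C.
Heat left for melting: 12876 − 4942.3 = 7933.7 J
Mass melted = 7933.7 / 334.0 = 23.75 g
Ice remaining = 241.7 − 23.75 = 217.95 g

m_ice remaining = 218 g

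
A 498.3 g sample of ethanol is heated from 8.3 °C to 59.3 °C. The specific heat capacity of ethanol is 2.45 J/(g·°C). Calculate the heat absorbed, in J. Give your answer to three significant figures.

q = 62300 J

q = m c ΔT = 498.3 × 2.45 × (59.3 − 8.3)
q = 498.3 × 2.45 × 51.0 = 62260 J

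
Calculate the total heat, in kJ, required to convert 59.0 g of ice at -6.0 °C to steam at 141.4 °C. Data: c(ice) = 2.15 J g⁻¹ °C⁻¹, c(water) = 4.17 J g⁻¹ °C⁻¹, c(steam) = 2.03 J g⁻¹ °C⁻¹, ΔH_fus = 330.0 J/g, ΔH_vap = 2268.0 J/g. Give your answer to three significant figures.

q1 (heat ice -6.0→0.0 °C): 59.0 × 2.15 × 6.0 = 761 J
q2 (melt at 0 °C): 59.0 × 330.0 = 19470 J
q3 (heat water 0.0→100.0 °C): 59.0 × 4.17 × 100.0 = 24603 J
q4 (vaporize at 100 °C): 59.0 × 2268.0 = 133812 J
q5 (heat steam 100.0→141.4 °C): 59.0 × 2.03 × 41.4 = 4958 J
Total: 761 + 19470 + 24603 + 133812 + 4958 = 183604 J = 184 kJ

q = 184 kJ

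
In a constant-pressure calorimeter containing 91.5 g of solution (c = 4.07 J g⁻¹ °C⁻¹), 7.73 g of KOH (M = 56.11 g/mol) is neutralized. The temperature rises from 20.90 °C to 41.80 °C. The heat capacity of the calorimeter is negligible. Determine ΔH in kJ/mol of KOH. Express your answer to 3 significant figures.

|ΔT| = |41.80 − 20.90| = 20.90 °C
|q_surr| = (91.5 × 4.07) × 20.90 = 372.405 × 20.90 = 7783 J
n(KOH) = 7.73 / 56.11 = 0.1378 mol
Temperature rose, so q_rxn = −|q_surr| = -7.783 kJ
ΔH = q_rxn / n = -56.48 kJ/mol

ΔH = -56.5 kJ/mol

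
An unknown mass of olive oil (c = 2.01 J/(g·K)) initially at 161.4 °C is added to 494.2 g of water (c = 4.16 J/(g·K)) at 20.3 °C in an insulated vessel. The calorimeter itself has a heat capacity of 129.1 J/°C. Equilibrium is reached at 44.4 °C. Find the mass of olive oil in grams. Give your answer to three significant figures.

q_gained = (494.2 × 4.16 + 129.1) × (44.4 − 20.3) = 52660 J
q_lost = m × 2.01 × (161.4 − 44.4) = 235.17 m
m = 52660 / 235.17 = 224 g

m = 224 g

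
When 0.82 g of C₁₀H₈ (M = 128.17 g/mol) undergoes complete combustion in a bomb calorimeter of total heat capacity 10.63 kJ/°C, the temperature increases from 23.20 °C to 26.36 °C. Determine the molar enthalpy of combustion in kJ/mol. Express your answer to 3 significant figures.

ΔH = -5250 kJ/mol

ΔT = 26.36 − 23.20 = 3.16 °C
q_cal = C_cal × ΔT = 10.63 × 3.16 = 33.5908 kJ
n = 0.82 / 128.17 = 0.006398 mol
q_rxn = −q_cal = -33.5908 kJ
ΔH = -33.5908 / 0.006398 = -5250 kJ/mol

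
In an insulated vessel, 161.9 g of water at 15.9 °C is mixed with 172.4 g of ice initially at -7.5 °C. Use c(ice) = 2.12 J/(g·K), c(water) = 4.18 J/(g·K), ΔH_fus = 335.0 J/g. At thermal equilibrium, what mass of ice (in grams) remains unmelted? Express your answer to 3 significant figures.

m_ice remaining = 148 g

Heat to warm all ice to 0 °C: 172.4×2.12×7.5 = 2741.2 J
Heat released by water cooling to 0 °C: 161.9×4.18×15.9 = 10760 J
10760 J < 2741.2 + 172.4×335.0 = 60495.2 J, so not all ice melts; final T = 0 °C.
Heat left for melting: 10760 − 2741.2 = 8018.8 J
Mass melted = 8018.8 / 335.0 = 23.94 g
Ice remaining = 172.4 − 23.94 = 148.46 g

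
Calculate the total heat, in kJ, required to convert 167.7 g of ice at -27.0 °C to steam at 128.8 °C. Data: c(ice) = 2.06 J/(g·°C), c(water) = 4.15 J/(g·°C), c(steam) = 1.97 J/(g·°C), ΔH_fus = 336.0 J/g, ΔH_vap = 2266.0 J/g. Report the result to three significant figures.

q1 (heat ice -27.0→0.0 °C): 167.7 × 2.06 × 27.0 = 9327 J
q2 (melt at 0 °C): 167.7 × 336.0 = 56347 J
q3 (heat water 0.0→100.0 °C): 167.7 × 4.15 × 100.0 = 69596 J
q4 (vaporize at 100 °C): 167.7 × 2266.0 = 380008 J
q5 (heat steam 100.0→128.8 °C): 167.7 × 1.97 × 28.8 = 9515 J
Total: 9327 + 56347 + 69596 + 380008 + 9515 = 524793 J = 525 kJ

q = 525 kJ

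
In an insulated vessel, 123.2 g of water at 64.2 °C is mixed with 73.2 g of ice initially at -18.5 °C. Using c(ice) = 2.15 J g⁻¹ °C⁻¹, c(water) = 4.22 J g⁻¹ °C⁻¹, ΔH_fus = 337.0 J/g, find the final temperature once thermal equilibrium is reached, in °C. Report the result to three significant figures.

Heat to bring ice to 0 °C and melt it: q₁ = 73.2×2.15×18.5 + 73.2×337.0 = 27580 J
Heat the water can supply cooling to 0 °C: 123.2×4.22×64.2 = 33377.8 J > q₁, so all ice melts.
Energy balance: 123.2×4.22×(64.2 − T) = 27580 + 73.2×4.22×(T − 0)
519.904(64.2 − T) = 27580 + 308.904 T
33377.8 − 27580 = 828.808 T
T = 5797.8 / 828.808 = 6.995 °C

T_f = 7.00 °C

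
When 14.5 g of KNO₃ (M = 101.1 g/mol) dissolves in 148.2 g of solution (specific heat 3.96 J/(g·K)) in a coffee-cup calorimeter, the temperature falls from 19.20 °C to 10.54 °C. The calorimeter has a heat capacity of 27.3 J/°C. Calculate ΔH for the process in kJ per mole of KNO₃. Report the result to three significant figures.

ΔH = 37.1 kJ/mol

|ΔT| = |10.54 − 19.20| = 8.66 °C
|q_surr| = (148.2 × 3.96 + 27.3) × 8.66 = 614.172 × 8.66 = 5319 J
n(KNO₃) = 14.5 / 101.1 = 0.1434 mol
Temperature fell, so q_rxn = +|q_surr| = 5.319 kJ
ΔH = q_rxn / n = 37.09 kJ/mol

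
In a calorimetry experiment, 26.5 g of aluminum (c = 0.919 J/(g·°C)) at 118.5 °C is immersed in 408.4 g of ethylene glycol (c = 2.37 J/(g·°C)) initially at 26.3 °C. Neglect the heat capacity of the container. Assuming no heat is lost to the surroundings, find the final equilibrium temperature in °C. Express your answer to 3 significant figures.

T_f = 28.6 °C

Heat lost by aluminum = heat gained by ethylene glycol.
(26.5)(0.919)(118.5 − T) = (408.4)(2.37)(T − 26.3)
24.3535 (118.5 − T) = 967.908 (T − 26.3)
2885.9 − 24.3535 T = 967.908 T − 25456
28341.9 = 992.2615 T
T = 28.56 °C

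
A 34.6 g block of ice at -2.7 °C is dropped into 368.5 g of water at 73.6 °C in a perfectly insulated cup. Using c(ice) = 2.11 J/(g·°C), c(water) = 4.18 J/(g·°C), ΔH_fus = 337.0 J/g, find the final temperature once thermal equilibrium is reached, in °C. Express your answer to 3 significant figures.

T_f = 60.2 °C

Heat to bring ice to 0 °C and melt it: q₁ = 34.6×2.11×2.7 + 34.6×337.0 = 11857 J
Heat the water can supply cooling to 0 °C: 368.5×4.18×73.6 = 113368 J > q₁, so all ice melts.
Energy balance: 368.5×4.18×(73.6 − T) = 11857 + 34.6×4.18×(T − 0)
1540.33(73.6 − T) = 11857 + 144.628 T
113368 − 11857 = 1684.958 T
T = 101511 / 1684.958 = 60.245 °C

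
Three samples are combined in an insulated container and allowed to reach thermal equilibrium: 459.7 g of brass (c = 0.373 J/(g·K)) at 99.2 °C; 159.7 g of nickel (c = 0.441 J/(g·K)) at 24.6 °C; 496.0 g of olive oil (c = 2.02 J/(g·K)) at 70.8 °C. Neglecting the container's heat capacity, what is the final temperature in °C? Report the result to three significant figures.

T_f = 72.1 °C

Σ mᵢcᵢ(T − Tᵢ) = 0  ⇒  T = Σ mᵢcᵢTᵢ / Σ mᵢcᵢ
Σ mᵢcᵢ = 459.7×0.373 + 159.7×0.441 + 496.0×2.02 = 1243.8158
Σ mᵢcᵢTᵢ = 171.4681×99.2 + 70.4277×24.6 + 1001.92×70.8 = 89678
T = 89678 / 1243.8158 = 72.10 °C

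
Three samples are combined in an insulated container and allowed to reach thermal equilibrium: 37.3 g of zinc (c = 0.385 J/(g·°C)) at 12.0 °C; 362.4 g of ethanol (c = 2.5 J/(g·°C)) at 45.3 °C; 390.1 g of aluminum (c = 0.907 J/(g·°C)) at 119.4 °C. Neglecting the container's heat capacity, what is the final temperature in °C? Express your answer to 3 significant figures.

Σ mᵢcᵢ(T − Tᵢ) = 0  ⇒  T = Σ mᵢcᵢTᵢ / Σ mᵢcᵢ
Σ mᵢcᵢ = 37.3×0.385 + 362.4×2.5 + 390.1×0.907 = 1274.1812
Σ mᵢcᵢTᵢ = 14.3605×12.0 + 906×45.3 + 353.8207×119.4 = 83460
T = 83460 / 1274.1812 = 65.50 °C

T_f = 65.5 °C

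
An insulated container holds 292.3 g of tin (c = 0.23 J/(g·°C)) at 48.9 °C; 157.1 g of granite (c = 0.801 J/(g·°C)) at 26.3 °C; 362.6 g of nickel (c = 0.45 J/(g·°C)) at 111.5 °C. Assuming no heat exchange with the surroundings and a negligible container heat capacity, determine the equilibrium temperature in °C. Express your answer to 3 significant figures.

T_f = 69.6 °C

Σ mᵢcᵢ(T − Tᵢ) = 0  ⇒  T = Σ mᵢcᵢTᵢ / Σ mᵢcᵢ
Σ mᵢcᵢ = 292.3×0.23 + 157.1×0.801 + 362.6×0.45 = 356.2361
Σ mᵢcᵢTᵢ = 67.229×48.9 + 125.8371×26.3 + 163.17×111.5 = 24790
T = 24790 / 356.2361 = 69.59 °C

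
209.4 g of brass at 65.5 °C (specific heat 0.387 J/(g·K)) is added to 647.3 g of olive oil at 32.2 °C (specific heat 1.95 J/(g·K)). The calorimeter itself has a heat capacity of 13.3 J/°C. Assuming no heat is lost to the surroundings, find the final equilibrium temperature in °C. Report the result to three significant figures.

T_f = 34.2 °C

Heat lost by brass = heat gained by olive oil + calorimeter.
(209.4)(0.387)(65.5 − T) = [(647.3)(1.95) + 13.3](T − 32.2)
81.0378 (65.5 − T) = 1275.535 (T − 32.2)
5308.0 − 81.0378 T = 1275.535 T − 41072
46380.0 = 1356.5728 T
T = 34.19 °C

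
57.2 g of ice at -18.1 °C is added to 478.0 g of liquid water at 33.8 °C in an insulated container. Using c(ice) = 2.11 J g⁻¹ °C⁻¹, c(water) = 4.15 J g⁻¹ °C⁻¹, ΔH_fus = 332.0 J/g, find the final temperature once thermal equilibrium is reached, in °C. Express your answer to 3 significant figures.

T_f = 20.7 °C

Heat to bring ice to 0 °C and melt it: q₁ = 57.2×2.11×18.1 + 57.2×332.0 = 21175 J
Heat the water can supply cooling to 0 °C: 478.0×4.15×33.8 = 67049.1 J > q₁, so all ice melts.
Energy balance: 478.0×4.15×(33.8 − T) = 21175 + 57.2×4.15×(T − 0)
1983.7(33.8 − T) = 21175 + 237.38 T
67049.1 − 21175 = 2221.08 T
T = 45874.1 / 2221.08 = 20.65 °C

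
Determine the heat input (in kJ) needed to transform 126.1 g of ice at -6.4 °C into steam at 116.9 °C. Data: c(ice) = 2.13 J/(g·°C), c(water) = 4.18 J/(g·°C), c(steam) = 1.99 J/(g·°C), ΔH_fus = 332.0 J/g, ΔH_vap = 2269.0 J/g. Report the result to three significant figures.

q = 387 kJ

q1 (heat ice -6.4→0.0 °C): 126.1 × 2.13 × 6.4 = 1719 J
q2 (melt at 0 °C): 126.1 × 332.0 = 41865 J
q3 (heat water 0.0→100.0 °C): 126.1 × 4.18 × 100.0 = 52710 J
q4 (vaporize at 100 °C): 126.1 × 2269.0 = 286121 J
q5 (heat steam 100.0→116.9 °C): 126.1 × 1.99 × 16.9 = 4241 J
Total: 1719 + 41865 + 52710 + 286121 + 4241 = 386656 J = 387 kJ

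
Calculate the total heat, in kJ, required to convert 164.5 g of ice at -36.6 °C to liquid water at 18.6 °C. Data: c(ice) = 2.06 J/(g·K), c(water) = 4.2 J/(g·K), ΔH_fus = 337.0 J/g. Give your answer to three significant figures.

q = 80.7 kJ

q1 (heat ice -36.6→0.0 °C): 164.5 × 2.06 × 36.6 = 12403 J
q2 (melt at 0 °C): 164.5 × 337.0 = 55437 J
q3 (heat water 0.0→18.6 °C): 164.5 × 4.2 × 18.6 = 12851 J
Total: 12403 + 55437 + 12851 = 80691 J = 80.7 kJ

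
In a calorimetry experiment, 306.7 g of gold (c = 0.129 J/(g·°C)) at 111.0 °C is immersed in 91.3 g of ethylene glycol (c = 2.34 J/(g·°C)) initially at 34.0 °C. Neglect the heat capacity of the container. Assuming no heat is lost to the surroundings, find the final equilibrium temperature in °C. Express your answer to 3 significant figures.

T_f = 46.0 °C

Heat lost by gold = heat gained by ethylene glycol.
(306.7)(0.129)(111.0 − T) = (91.3)(2.34)(T − 34.0)
39.5643 (111.0 − T) = 213.642 (T − 34.0)
4391.6 − 39.5643 T = 213.642 T − 7263.8
11655.4 = 253.2063 T
T = 46.03 °C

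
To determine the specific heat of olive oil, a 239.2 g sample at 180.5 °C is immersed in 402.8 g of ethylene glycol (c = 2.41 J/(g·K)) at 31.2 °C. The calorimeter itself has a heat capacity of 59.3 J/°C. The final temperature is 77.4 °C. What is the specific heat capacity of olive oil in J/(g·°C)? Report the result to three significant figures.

q_gained = (402.8 × 2.41 + 59.3) × (77.4 − 31.2) = 47590 J
q_lost = 239.2 × c × (180.5 − 77.4) = 24661.52 c
Set equal: c = 47590 / 24661.52 = 1.93 J/(g·°C)

c = 1.93 J/(g·°C)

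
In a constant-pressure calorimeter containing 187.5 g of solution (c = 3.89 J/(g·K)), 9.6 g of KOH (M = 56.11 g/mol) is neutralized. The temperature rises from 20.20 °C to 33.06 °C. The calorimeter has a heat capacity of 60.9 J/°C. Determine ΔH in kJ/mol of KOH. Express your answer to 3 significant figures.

|ΔT| = |33.06 − 20.20| = 12.86 °C
|q_surr| = (187.5 × 3.89 + 60.9) × 12.86 = 790.275 × 12.86 = 10160 J
n(KOH) = 9.6 / 56.11 = 0.1711 mol
Temperature rose, so q_rxn = −|q_surr| = -10.16 kJ
ΔH = q_rxn / n = -59.38 kJ/mol

ΔH = -59.4 kJ/mol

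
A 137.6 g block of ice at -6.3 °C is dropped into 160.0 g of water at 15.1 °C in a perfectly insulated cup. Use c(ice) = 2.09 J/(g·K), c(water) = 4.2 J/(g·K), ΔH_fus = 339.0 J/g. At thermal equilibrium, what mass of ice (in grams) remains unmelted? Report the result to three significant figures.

m_ice remaining = 113 g

Heat to warm all ice to 0 °C: 137.6×2.09×6.3 = 1811.8 J
Heat released by water cooling to 0 °C: 160.0×4.2×15.1 = 10147 J
10147 J < 1811.8 + 137.6×339.0 = 48458.2 J, so not all ice melts; final T = 0 °C.
Heat left for melting: 10147 − 1811.8 = 8335.2 J
Mass melted = 8335.2 / 339.0 = 24.59 g
Ice remaining = 137.6 − 24.59 = 113.01 g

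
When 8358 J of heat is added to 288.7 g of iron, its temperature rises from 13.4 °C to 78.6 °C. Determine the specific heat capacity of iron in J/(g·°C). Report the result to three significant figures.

c = 0.444 J/(g·°C)

c = q / (m ΔT) = 8358 / (288.7 × 65.2)
c = 8358 / 18823.24 = 0.444 J/(g·°C)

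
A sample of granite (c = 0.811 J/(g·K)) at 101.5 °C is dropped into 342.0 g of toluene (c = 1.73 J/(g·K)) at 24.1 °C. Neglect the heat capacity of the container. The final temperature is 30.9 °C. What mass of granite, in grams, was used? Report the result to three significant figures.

m = 70.3 g

q_gained = (342.0 × 1.73) × (30.9 − 24.1) = 4023 J
q_lost = m × 0.811 × (101.5 − 30.9) = 57.2566 m
m = 4023 / 57.2566 = 70.3 g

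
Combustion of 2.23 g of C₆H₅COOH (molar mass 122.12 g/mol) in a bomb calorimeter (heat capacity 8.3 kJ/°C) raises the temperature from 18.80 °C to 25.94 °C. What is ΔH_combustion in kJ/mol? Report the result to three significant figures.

ΔH = -3250 kJ/mol

ΔT = 25.94 − 18.80 = 7.14 °C
q_cal = C_cal × ΔT = 8.3 × 7.14 = 59.262 kJ
n = 2.23 / 122.12 = 0.01826 mol
q_rxn = −q_cal = -59.262 kJ
ΔH = -59.262 / 0.01826 = -3245 kJ/mol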